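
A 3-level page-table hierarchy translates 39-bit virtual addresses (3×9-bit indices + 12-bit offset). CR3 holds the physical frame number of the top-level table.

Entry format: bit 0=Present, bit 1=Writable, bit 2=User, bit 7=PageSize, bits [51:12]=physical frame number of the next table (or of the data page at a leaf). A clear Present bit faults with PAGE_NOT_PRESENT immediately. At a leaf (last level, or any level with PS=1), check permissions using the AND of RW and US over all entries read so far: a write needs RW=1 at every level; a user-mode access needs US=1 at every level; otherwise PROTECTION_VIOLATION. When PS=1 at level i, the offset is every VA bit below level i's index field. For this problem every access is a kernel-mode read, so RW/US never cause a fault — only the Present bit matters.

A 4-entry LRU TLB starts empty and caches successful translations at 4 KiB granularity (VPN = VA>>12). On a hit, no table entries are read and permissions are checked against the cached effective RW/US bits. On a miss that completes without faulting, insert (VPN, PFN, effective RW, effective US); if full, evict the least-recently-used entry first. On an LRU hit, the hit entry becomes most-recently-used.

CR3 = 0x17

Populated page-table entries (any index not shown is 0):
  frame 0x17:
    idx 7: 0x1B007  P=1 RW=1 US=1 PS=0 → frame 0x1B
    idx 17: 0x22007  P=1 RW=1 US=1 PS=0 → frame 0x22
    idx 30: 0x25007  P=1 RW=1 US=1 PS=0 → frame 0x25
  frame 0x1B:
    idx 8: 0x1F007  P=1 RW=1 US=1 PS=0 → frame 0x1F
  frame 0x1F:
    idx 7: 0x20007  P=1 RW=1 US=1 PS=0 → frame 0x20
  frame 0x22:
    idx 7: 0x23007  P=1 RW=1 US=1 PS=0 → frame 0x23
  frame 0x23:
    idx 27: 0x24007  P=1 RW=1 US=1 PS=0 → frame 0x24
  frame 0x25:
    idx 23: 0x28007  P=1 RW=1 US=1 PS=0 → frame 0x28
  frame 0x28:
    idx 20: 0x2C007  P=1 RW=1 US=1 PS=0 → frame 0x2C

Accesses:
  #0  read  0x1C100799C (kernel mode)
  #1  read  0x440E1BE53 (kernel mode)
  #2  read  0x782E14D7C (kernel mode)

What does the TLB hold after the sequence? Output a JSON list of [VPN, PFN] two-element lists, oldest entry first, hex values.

Per-access translation:
#0 VA=0x1C100799C (r,kernel):
  lvl0: tbl 0x17, slot 7 ⇒ 0x1B007 (P1/RW1/US1/PS0)
  lvl1: tbl 0x1B, slot 8 ⇒ 0x1F007 (P1/RW1/US1/PS0)
  lvl2: tbl 0x1F, slot 7 ⇒ 0x20007 (P1/RW1/US1/PS0)
  ✓ 0x2099C  — 3 lookups
#1 VA=0x440E1BE53 (r,kernel):
  lvl0: tbl 0x17, slot 17 ⇒ 0x22007 (P1/RW1/US1/PS0)
  lvl1: tbl 0x22, slot 7 ⇒ 0x23007 (P1/RW1/US1/PS0)
  lvl2: tbl 0x23, slot 27 ⇒ 0x24007 (P1/RW1/US1/PS0)
  ✓ 0x24E53  — 3 lookups
#2 VA=0x782E14D7C (r,kernel):
  lvl0: tbl 0x17, slot 30 ⇒ 0x25007 (P1/RW1/US1/PS0)
  lvl1: tbl 0x25, slot 23 ⇒ 0x28007 (P1/RW1/US1/PS0)
  lvl2: tbl 0x28, slot 20 ⇒ 0x2C007 (P1/RW1/US1/PS0)
  ✓ 0x2CD7C  — 3 lookups

TLB: [["0x1C1007", "0x20"], ["0x440E1B", "0x24"], ["0x782E14", "0x2C"]]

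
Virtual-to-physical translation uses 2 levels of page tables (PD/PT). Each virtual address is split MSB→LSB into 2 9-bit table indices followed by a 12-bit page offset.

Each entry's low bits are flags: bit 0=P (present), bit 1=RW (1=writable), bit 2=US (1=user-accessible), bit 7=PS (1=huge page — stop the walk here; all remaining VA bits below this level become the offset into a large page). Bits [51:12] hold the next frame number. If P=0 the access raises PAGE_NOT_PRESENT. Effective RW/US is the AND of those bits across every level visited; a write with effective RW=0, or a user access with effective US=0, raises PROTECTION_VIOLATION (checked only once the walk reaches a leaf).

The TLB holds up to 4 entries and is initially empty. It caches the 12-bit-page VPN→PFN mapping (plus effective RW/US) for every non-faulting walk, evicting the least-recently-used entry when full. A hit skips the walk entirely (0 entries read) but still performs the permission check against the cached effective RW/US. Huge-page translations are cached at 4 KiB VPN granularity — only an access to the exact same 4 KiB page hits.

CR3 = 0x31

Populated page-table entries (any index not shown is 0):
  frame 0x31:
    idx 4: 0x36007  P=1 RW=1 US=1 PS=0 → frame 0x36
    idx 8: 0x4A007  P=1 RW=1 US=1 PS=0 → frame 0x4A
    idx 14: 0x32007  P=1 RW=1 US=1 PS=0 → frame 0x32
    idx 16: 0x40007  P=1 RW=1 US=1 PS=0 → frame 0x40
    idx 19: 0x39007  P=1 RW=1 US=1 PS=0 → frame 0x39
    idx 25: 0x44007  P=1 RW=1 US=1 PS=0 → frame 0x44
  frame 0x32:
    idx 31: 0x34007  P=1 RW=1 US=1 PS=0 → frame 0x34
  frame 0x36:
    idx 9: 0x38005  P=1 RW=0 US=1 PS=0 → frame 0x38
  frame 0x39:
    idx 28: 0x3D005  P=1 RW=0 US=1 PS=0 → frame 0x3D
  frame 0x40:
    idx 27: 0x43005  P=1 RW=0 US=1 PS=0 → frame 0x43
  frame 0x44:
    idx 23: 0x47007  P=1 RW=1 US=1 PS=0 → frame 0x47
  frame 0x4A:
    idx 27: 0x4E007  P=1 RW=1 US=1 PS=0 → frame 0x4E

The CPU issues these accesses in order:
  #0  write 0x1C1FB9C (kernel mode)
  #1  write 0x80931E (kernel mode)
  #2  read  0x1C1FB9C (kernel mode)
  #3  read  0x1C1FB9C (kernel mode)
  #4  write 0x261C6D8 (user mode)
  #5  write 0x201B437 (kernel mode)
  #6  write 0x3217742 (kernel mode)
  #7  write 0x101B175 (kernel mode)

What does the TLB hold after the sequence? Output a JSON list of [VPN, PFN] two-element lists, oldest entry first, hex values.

Per-access translation:
#0 VA=0x1C1FB9C (w,kernel):
  lvl0: tbl 0x31, slot 14 ⇒ 0x32007 (P1/RW1/US1/PS0)
  lvl1: tbl 0x32, slot 31 ⇒ 0x34007 (P1/RW1/US1/PS0)
  ✓ 0x34B9C  — 2 lookups
#1 VA=0x80931E (w,kernel):
  lvl0: tbl 0x31, slot 4 ⇒ 0x36007 (P1/RW1/US1/PS0)
  lvl1: tbl 0x36, slot 9 ⇒ 0x38005 (P1/RW0/US1/PS0)
  → PROTECTION_VIOLATION  (2 entries read)
#2 VA=0x1C1FB9C (r,kernel):
  TLB hit vpn=0x1C1F → PA=0x34B9C
#3 VA=0x1C1FB9C (r,kernel):
  TLB hit vpn=0x1C1F → PA=0x34B9C
#4 VA=0x261C6D8 (w,user):
  lvl0: tbl 0x31, slot 19 ⇒ 0x39007 (P1/RW1/US1/PS0)
  lvl1: tbl 0x39, slot 28 ⇒ 0x3D005 (P1/RW0/US1/PS0)
  → PROTECTION_VIOLATION  (2 entries read)
#5 VA=0x201B437 (w,kernel):
  lvl0: tbl 0x31, slot 16 ⇒ 0x40007 (P1/RW1/US1/PS0)
  lvl1: tbl 0x40, slot 27 ⇒ 0x43005 (P1/RW0/US1/PS0)
  → PROTECTION_VIOLATION  (2 entries read)
#6 VA=0x3217742 (w,kernel):
  lvl0: tbl 0x31, slot 25 ⇒ 0x44007 (P1/RW1/US1/PS0)
  lvl1: tbl 0x44, slot 23 ⇒ 0x47007 (P1/RW1/US1/PS0)
  ✓ 0x47742  — 2 lookups
#7 VA=0x101B175 (w,kernel):
  lvl0: tbl 0x31, slot 8 ⇒ 0x4A007 (P1/RW1/US1/PS0)
  lvl1: tbl 0x4A, slot 27 ⇒ 0x4E007 (P1/RW1/US1/PS0)
  ✓ 0x4E175  — 2 lookups

TLB: [["0x1C1F", "0x34"], ["0x3217", "0x47"], ["0x101B", "0x4E"]]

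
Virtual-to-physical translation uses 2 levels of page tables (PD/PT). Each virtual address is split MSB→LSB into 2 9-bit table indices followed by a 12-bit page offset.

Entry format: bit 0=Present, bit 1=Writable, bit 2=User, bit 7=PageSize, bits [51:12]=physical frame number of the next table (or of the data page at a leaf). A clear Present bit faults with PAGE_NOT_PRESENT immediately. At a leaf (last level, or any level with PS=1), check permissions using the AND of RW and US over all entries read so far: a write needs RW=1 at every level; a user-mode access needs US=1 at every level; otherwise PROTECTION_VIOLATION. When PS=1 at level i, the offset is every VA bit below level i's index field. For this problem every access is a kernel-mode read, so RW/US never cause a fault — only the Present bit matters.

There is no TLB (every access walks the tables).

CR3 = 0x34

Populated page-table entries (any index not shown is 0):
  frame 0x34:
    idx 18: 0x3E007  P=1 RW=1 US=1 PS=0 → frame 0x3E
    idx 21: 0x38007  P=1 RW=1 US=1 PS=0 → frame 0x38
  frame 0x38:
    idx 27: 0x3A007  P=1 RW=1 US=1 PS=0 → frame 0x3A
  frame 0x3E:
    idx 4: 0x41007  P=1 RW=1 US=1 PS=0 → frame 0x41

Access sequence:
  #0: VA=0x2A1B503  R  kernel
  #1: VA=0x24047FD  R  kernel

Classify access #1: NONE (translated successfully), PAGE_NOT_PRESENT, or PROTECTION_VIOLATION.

Walk each access:
#0 VA=0x2A1B503 (r,kernel):
  lvl0: tbl 0x34, slot 21 ⇒ 0x38007 (P1/RW1/US1/PS0)
  lvl1: tbl 0x38, slot 27 ⇒ 0x3A007 (P1/RW1/US1/PS0)
  → PA=0x3A503  (2 entries read)
#1 VA=0x24047FD (r,kernel):
  lvl0: tbl 0x34, slot 18 ⇒ 0x3E007 (P1/RW1/US1/PS0)
  lvl1: tbl 0x3E, slot 4 ⇒ 0x41007 (P1/RW1/US1/PS0)
  → PA=0x417FD  (2 entries read)

Access #1 fault: NONE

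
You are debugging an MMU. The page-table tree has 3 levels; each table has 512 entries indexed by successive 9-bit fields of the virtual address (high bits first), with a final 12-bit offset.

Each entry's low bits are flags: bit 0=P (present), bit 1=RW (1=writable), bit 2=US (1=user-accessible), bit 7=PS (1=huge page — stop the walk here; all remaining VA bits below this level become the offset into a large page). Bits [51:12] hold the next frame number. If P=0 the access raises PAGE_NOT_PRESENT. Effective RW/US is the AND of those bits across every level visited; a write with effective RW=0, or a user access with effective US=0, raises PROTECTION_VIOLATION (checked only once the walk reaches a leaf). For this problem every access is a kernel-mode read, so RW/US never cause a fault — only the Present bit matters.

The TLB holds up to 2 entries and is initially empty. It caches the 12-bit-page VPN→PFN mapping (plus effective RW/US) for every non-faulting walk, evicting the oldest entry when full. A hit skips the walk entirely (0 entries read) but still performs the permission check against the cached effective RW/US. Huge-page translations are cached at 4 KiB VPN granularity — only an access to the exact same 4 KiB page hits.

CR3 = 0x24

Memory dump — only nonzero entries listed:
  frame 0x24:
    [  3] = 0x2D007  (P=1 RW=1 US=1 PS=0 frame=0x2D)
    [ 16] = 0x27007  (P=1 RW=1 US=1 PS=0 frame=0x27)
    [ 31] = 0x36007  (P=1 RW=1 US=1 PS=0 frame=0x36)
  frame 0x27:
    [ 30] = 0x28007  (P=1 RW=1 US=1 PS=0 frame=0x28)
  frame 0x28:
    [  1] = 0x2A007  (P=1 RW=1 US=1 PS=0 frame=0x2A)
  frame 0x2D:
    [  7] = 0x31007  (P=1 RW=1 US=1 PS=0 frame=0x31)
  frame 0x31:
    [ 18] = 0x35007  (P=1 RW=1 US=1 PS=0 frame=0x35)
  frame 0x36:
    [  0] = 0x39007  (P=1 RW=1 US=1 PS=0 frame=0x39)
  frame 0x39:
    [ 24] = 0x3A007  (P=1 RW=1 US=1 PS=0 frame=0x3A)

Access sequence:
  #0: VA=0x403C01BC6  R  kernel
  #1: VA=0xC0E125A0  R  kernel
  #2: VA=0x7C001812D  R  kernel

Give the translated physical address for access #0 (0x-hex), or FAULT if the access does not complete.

Walk each access:
#0 VA=0x403C01BC6 (r,kernel):
  L0 @0x24[16] → 0x27007  P=1,RW=1,US=1,PS=0
  L1 @0x27[30] → 0x28007  P=1,RW=1,US=1,PS=0
  L2 @0x28[1] → 0x2A007  P=1,RW=1,US=1,PS=0
  ✓ 0x2ABC6  — 3 lookups
#1 VA=0xC0E125A0 (r,kernel):
  L0 @0x24[3] → 0x2D007  P=1,RW=1,US=1,PS=0
  L1 @0x2D[7] → 0x31007  P=1,RW=1,US=1,PS=0
  L2 @0x31[18] → 0x35007  P=1,RW=1,US=1,PS=0
  ✓ 0x355A0  — 3 lookups
#2 VA=0x7C001812D (r,kernel):
  L0 @0x24[31] → 0x36007  P=1,RW=1,US=1,PS=0
  L1 @0x36[0] → 0x39007  P=1,RW=1,US=1,PS=0
  L2 @0x39[24] → 0x3A007  P=1,RW=1,US=1,PS=0
  ✓ 0x3A12D  — 3 lookups

Access #0 PA: 0x2ABC6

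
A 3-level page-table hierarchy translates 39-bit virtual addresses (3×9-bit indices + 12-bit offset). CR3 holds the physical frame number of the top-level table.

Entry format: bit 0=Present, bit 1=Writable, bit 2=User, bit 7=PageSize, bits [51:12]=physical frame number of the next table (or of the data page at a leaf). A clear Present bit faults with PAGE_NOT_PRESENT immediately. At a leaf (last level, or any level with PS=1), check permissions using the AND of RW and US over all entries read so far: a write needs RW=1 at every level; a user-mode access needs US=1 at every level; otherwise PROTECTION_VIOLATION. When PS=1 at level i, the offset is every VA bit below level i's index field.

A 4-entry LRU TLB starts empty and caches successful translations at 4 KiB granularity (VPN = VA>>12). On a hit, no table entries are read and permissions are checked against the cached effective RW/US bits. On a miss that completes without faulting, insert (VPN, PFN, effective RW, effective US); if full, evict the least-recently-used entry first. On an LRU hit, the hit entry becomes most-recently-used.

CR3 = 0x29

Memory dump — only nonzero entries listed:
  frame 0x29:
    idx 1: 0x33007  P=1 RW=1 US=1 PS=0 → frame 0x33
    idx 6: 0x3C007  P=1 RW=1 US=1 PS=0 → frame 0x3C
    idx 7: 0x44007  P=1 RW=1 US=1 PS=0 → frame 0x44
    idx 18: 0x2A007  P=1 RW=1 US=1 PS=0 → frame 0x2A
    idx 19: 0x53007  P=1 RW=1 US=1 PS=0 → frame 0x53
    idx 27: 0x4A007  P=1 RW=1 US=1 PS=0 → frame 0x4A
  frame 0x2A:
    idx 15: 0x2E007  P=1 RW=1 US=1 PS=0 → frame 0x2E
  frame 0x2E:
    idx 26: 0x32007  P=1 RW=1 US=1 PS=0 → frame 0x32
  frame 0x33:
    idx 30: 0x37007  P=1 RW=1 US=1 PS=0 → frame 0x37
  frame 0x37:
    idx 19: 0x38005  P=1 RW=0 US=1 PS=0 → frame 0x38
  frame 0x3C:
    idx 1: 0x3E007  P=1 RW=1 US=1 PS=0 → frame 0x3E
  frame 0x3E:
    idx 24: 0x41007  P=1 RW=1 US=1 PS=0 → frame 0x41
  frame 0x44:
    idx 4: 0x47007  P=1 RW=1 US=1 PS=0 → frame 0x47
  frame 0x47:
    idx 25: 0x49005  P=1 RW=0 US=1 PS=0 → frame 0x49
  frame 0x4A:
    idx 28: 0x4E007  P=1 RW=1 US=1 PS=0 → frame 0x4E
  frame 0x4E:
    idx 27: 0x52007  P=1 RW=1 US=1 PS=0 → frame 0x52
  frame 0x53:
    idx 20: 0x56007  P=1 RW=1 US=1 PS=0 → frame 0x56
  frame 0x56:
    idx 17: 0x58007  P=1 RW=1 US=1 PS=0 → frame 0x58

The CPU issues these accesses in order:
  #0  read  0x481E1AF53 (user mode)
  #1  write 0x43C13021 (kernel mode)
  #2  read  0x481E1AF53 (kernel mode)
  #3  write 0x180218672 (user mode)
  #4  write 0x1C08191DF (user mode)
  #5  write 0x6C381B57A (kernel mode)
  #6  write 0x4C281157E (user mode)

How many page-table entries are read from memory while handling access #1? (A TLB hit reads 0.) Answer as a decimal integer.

Trace:
#0 VA=0x481E1AF53 (r,user):
  [0] read 0x29 idx=18: raw=0x2A007 flags P=1 W=1 U=1 S=0
  [1] read 0x2A idx=15: raw=0x2E007 flags P=1 W=1 U=1 S=0
  [2] read 0x2E idx=26: raw=0x32007 flags P=1 W=1 U=1 S=0
  ✓ 0x32F53  — 3 lookups
#1 VA=0x43C13021 (w,kernel):
  [0] read 0x29 idx=1: raw=0x33007 flags P=1 W=1 U=1 S=0
  [1] read 0x33 idx=30: raw=0x37007 flags P=1 W=1 U=1 S=0
  [2] read 0x37 idx=19: raw=0x38005 flags P=1 W=0 U=1 S=0
  → PROTECTION_VIOLATION  (3 entries read)
#2 VA=0x481E1AF53 (r,kernel):
  TLB hit vpn=0x481E1A → PA=0x32F53
#3 VA=0x180218672 (w,user):
  [0] read 0x29 idx=6: raw=0x3C007 flags P=1 W=1 U=1 S=0
  [1] read 0x3C idx=1: raw=0x3E007 flags P=1 W=1 U=1 S=0
  [2] read 0x3E idx=24: raw=0x41007 flags P=1 W=1 U=1 S=0
  ✓ 0x41672  — 3 lookups
#4 VA=0x1C08191DF (w,user):
  [0] read 0x29 idx=7: raw=0x44007 flags P=1 W=1 U=1 S=0
  [1] read 0x44 idx=4: raw=0x47007 flags P=1 W=1 U=1 S=0
  [2] read 0x47 idx=25: raw=0x49005 flags P=1 W=0 U=1 S=0
  → PROTECTION_VIOLATION  (3 entries read)
#5 VA=0x6C381B57A (w,kernel):
  [0] read 0x29 idx=27: raw=0x4A007 flags P=1 W=1 U=1 S=0
  [1] read 0x4A idx=28: raw=0x4E007 flags P=1 W=1 U=1 S=0
  [2] read 0x4E idx=27: raw=0x52007 flags P=1 W=1 U=1 S=0
  ✓ 0x5257A  — 3 lookups
#6 VA=0x4C281157E (w,user):
  [0] read 0x29 idx=19: raw=0x53007 flags P=1 W=1 U=1 S=0
  [1] read 0x53 idx=20: raw=0x56007 flags P=1 W=1 U=1 S=0
  [2] read 0x56 idx=17: raw=0x58007 flags P=1 W=1 U=1 S=0
  ✓ 0x5857E  — 3 lookups

Entries read for #1: 3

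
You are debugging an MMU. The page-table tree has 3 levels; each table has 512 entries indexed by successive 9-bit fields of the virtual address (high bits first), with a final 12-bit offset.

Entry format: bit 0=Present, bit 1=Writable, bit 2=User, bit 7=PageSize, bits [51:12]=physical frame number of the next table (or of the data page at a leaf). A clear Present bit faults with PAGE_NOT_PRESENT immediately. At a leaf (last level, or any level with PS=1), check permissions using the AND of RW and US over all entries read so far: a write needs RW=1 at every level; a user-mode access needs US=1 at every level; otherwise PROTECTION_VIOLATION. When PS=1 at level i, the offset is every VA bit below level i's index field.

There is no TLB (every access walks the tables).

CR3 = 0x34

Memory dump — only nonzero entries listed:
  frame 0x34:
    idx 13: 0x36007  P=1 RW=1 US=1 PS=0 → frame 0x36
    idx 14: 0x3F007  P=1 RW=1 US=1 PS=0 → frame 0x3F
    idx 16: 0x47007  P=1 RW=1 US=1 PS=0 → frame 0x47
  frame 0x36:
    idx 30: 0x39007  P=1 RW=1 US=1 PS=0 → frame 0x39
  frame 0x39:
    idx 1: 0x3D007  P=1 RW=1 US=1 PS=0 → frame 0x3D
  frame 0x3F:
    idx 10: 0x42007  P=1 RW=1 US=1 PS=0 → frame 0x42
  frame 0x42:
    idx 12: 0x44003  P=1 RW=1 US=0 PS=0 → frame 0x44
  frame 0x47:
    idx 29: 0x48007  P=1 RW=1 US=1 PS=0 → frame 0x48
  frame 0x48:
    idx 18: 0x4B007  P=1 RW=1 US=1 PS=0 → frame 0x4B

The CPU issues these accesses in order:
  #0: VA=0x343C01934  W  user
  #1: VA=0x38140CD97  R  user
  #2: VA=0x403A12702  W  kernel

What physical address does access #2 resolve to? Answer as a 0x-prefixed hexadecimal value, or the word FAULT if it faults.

Trace:
#0 VA=0x343C01934 (w,user):
  L0: frame=0x34 idx=13 entry=0x36007 [P=1 RW=1 US=1 PS=0]
  L1: frame=0x36 idx=30 entry=0x39007 [P=1 RW=1 US=1 PS=0]
  L2: frame=0x39 idx=1 entry=0x3D007 [P=1 RW=1 US=1 PS=0]
  → PA=0x3D934  (3 entries read)
#1 VA=0x38140CD97 (r,user):
  L0: frame=0x34 idx=14 entry=0x3F007 [P=1 RW=1 US=1 PS=0]
  L1: frame=0x3F idx=10 entry=0x42007 [P=1 RW=1 US=1 PS=0]
  L2: frame=0x42 idx=12 entry=0x44003 [P=1 RW=1 US=0 PS=0]
  ⇒ fault: PROTECTION_VIOLATION  — 3 lookups
#2 VA=0x403A12702 (w,kernel):
  L0: frame=0x34 idx=16 entry=0x47007 [P=1 RW=1 US=1 PS=0]
  L1: frame=0x47 idx=29 entry=0x48007 [P=1 RW=1 US=1 PS=0]
  L2: frame=0x48 idx=18 entry=0x4B007 [P=1 RW=1 US=1 PS=0]
  → PA=0x4B702  (3 entries read)

Access #2 PA: 0x4B702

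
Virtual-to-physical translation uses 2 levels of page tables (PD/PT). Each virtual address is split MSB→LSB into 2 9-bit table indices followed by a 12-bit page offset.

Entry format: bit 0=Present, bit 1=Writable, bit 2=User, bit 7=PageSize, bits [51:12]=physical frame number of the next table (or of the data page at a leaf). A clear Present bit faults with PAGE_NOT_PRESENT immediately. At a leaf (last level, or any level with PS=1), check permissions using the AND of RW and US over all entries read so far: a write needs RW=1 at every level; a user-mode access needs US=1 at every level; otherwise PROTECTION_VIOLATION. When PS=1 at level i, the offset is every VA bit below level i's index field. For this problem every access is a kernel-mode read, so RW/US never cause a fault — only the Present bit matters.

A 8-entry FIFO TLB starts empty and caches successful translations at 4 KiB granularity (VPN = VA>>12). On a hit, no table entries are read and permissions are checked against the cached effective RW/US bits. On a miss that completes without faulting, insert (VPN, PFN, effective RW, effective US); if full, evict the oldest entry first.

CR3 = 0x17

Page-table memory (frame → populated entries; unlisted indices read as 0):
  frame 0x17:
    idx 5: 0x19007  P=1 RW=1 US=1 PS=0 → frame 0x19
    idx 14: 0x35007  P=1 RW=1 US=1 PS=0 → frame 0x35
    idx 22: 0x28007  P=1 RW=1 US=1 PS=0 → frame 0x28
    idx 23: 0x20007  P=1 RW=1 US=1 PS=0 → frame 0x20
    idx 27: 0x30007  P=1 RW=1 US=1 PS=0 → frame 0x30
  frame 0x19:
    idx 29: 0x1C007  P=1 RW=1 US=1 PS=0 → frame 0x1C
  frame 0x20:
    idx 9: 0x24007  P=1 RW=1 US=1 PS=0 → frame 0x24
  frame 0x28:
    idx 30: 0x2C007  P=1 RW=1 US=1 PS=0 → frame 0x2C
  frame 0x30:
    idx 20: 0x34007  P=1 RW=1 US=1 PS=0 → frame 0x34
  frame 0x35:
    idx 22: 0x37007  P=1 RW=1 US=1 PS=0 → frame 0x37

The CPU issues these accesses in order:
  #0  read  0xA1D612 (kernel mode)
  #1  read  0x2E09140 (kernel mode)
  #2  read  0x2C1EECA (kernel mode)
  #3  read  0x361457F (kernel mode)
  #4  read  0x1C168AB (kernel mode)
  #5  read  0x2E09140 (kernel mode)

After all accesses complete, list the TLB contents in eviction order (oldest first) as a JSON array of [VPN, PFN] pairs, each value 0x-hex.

Trace:
#0 VA=0xA1D612 (r,kernel):
  L0 @0x17[5] → 0x19007  P=1,RW=1,US=1,PS=0
  L1 @0x19[29] → 0x1C007  P=1,RW=1,US=1,PS=0
  ⇒ phys 0x1C612  [2 reads]
#1 VA=0x2E09140 (r,kernel):
  L0 @0x17[23] → 0x20007  P=1,RW=1,US=1,PS=0
  L1 @0x20[9] → 0x24007  P=1,RW=1,US=1,PS=0
  ⇒ phys 0x24140  [2 reads]
#2 VA=0x2C1EECA (r,kernel):
  L0 @0x17[22] → 0x28007  P=1,RW=1,US=1,PS=0
  L1 @0x28[30] → 0x2C007  P=1,RW=1,US=1,PS=0
  ⇒ phys 0x2CECA  [2 reads]
#3 VA=0x361457F (r,kernel):
  L0 @0x17[27] → 0x30007  P=1,RW=1,US=1,PS=0
  L1 @0x30[20] → 0x34007  P=1,RW=1,US=1,PS=0
  ⇒ phys 0x3457F  [2 reads]
#4 VA=0x1C168AB (r,kernel):
  L0 @0x17[14] → 0x35007  P=1,RW=1,US=1,PS=0
  L1 @0x35[22] → 0x37007  P=1,RW=1,US=1,PS=0
  ⇒ phys 0x378AB  [2 reads]
#5 VA=0x2E09140 (r,kernel):
  TLB hit vpn=0x2E09 → PA=0x24140

TLB: [["0xA1D", "0x1C"], ["0x2E09", "0x24"], ["0x2C1E", "0x2C"], ["0x3614", "0x34"], ["0x1C16", "0x37"]]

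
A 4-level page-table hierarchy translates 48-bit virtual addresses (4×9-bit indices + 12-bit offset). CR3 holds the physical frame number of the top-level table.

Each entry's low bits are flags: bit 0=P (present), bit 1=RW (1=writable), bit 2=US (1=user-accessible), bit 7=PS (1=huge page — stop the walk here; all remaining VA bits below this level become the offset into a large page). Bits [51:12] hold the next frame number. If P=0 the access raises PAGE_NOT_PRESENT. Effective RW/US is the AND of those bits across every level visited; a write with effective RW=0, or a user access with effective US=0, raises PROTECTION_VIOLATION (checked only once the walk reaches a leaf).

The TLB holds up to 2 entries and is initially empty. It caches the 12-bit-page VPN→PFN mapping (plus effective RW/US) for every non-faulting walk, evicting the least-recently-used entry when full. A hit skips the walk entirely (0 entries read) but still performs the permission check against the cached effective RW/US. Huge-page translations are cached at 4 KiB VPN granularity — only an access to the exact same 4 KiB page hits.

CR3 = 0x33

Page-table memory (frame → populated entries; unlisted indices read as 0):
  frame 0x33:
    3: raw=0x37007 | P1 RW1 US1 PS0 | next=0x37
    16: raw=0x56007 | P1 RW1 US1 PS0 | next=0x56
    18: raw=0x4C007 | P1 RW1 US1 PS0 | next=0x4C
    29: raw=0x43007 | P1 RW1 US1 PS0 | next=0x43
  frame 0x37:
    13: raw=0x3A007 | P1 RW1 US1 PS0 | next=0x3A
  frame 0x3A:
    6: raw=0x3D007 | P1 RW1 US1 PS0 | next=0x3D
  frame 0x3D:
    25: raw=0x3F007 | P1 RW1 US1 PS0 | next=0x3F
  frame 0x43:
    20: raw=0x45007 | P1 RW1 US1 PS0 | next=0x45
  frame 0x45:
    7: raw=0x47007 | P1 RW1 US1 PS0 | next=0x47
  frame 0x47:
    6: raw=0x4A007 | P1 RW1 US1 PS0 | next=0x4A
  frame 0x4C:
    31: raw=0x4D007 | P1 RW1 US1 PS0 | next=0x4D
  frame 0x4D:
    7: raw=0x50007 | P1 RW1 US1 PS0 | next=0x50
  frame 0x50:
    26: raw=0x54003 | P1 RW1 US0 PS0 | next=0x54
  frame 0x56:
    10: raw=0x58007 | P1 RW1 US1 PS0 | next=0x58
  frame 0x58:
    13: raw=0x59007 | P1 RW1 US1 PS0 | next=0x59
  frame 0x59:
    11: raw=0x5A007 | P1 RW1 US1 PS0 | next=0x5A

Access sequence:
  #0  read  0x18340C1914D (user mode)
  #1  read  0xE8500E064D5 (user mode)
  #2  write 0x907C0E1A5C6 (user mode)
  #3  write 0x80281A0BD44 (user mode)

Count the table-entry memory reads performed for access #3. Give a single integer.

Per-access translation:
#0 VA=0x18340C1914D (r,user):
  lvl0: tbl 0x33, slot 3 ⇒ 0x37007 (P1/RW1/US1/PS0)
  lvl1: tbl 0x37, slot 13 ⇒ 0x3A007 (P1/RW1/US1/PS0)
  lvl2: tbl 0x3A, slot 6 ⇒ 0x3D007 (P1/RW1/US1/PS0)
  lvl3: tbl 0x3D, slot 25 ⇒ 0x3F007 (P1/RW1/US1/PS0)
  ⇒ phys 0x3F14D  [4 reads]
#1 VA=0xE8500E064D5 (r,user):
  lvl0: tbl 0x33, slot 29 ⇒ 0x43007 (P1/RW1/US1/PS0)
  lvl1: tbl 0x43, slot 20 ⇒ 0x45007 (P1/RW1/US1/PS0)
  lvl2: tbl 0x45, slot 7 ⇒ 0x47007 (P1/RW1/US1/PS0)
  lvl3: tbl 0x47, slot 6 ⇒ 0x4A007 (P1/RW1/US1/PS0)
  ⇒ phys 0x4A4D5  [4 reads]
#2 VA=0x907C0E1A5C6 (w,user):
  lvl0: tbl 0x33, slot 18 ⇒ 0x4C007 (P1/RW1/US1/PS0)
  lvl1: tbl 0x4C, slot 31 ⇒ 0x4D007 (P1/RW1/US1/PS0)
  lvl2: tbl 0x4D, slot 7 ⇒ 0x50007 (P1/RW1/US1/PS0)
  lvl3: tbl 0x50, slot 26 ⇒ 0x54003 (P1/RW1/US0/PS0)
  ⇒ fault: PROTECTION_VIOLATION  — 4 lookups
#3 VA=0x80281A0BD44 (w,user):
  lvl0: tbl 0x33, slot 16 ⇒ 0x56007 (P1/RW1/US1/PS0)
  lvl1: tbl 0x56, slot 10 ⇒ 0x58007 (P1/RW1/US1/PS0)
  lvl2: tbl 0x58, slot 13 ⇒ 0x59007 (P1/RW1/US1/PS0)
  lvl3: tbl 0x59, slot 11 ⇒ 0x5A007 (P1/RW1/US1/PS0)
  ⇒ phys 0x5AD44  [4 reads]

Entries read for #3: 4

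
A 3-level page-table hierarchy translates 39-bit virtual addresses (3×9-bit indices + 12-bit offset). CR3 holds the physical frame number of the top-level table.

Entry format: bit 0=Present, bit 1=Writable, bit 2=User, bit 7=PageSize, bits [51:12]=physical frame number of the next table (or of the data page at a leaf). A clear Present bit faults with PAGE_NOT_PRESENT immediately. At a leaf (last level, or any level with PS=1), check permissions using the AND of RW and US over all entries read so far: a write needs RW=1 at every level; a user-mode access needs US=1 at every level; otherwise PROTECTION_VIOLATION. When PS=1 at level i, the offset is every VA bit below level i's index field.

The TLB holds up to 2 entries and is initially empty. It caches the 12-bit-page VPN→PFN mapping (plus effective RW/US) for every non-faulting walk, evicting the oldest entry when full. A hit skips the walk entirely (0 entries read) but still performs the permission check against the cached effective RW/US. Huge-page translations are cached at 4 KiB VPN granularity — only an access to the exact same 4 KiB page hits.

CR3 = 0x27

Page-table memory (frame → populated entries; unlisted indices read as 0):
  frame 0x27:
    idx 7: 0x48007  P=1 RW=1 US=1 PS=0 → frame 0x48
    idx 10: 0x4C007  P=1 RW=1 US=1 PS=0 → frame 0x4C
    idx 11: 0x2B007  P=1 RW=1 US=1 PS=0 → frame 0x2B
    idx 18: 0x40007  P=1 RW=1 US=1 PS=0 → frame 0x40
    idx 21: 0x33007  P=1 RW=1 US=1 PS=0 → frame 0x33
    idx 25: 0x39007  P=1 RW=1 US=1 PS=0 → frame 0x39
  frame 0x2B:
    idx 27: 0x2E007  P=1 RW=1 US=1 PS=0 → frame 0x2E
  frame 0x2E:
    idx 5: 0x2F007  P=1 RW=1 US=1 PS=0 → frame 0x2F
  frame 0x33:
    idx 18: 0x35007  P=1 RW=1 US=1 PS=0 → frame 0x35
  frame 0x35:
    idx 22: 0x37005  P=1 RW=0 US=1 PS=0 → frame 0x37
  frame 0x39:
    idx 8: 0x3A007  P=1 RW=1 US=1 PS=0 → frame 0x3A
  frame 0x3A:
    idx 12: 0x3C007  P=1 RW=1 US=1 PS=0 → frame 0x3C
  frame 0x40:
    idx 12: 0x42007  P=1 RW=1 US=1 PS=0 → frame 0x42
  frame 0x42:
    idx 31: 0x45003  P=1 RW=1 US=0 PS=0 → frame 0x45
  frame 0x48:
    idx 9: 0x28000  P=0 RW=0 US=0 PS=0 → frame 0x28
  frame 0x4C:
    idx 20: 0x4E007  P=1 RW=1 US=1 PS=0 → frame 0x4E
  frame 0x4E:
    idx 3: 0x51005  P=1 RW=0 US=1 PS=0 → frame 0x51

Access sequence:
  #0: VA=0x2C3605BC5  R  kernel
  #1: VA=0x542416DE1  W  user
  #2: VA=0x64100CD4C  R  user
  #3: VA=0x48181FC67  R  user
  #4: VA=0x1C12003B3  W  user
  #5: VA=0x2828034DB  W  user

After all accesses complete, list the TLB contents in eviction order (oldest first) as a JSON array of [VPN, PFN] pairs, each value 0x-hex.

Walk each access:
#0 VA=0x2C3605BC5 (r,kernel):
  L0: frame=0x27 idx=11 entry=0x2B007 [P=1 RW=1 US=1 PS=0]
  L1: frame=0x2B idx=27 entry=0x2E007 [P=1 RW=1 US=1 PS=0]
  L2: frame=0x2E idx=5 entry=0x2F007 [P=1 RW=1 US=1 PS=0]
  → PA=0x2FBC5  (3 entries read)
#1 VA=0x542416DE1 (w,user):
  L0: frame=0x27 idx=21 entry=0x33007 [P=1 RW=1 US=1 PS=0]
  L1: frame=0x33 idx=18 entry=0x35007 [P=1 RW=1 US=1 PS=0]
  L2: frame=0x35 idx=22 entry=0x37005 [P=1 RW=0 US=1 PS=0]
  ⇒ fault: PROTECTION_VIOLATION  — 3 lookups
#2 VA=0x64100CD4C (r,user):
  L0: frame=0x27 idx=25 entry=0x39007 [P=1 RW=1 US=1 PS=0]
  L1: frame=0x39 idx=8 entry=0x3A007 [P=1 RW=1 US=1 PS=0]
  L2: frame=0x3A idx=12 entry=0x3C007 [P=1 RW=1 US=1 PS=0]
  → PA=0x3CD4C  (3 entries read)
#3 VA=0x48181FC67 (r,user):
  L0: frame=0x27 idx=18 entry=0x40007 [P=1 RW=1 US=1 PS=0]
  L1: frame=0x40 idx=12 entry=0x42007 [P=1 RW=1 US=1 PS=0]
  L2: frame=0x42 idx=31 entry=0x45003 [P=1 RW=1 US=0 PS=0]
  ⇒ fault: PROTECTION_VIOLATION  — 3 lookups
#4 VA=0x1C12003B3 (w,user):
  L0: frame=0x27 idx=7 entry=0x48007 [P=1 RW=1 US=1 PS=0]
  L1: frame=0x48 idx=9 entry=0x28000 [P=0 RW=0 US=0 PS=0]
  ⇒ fault: PAGE_NOT_PRESENT  — 2 lookups
#5 VA=0x2828034DB (w,user):
  L0: frame=0x27 idx=10 entry=0x4C007 [P=1 RW=1 US=1 PS=0]
  L1: frame=0x4C idx=20 entry=0x4E007 [P=1 RW=1 US=1 PS=0]
  L2: frame=0x4E idx=3 entry=0x51005 [P=1 RW=0 US=1 PS=0]
  ⇒ fault: PROTECTION_VIOLATION  — 3 lookups

TLB: [["0x2C3605", "0x2F"], ["0x64100C", "0x3C"]]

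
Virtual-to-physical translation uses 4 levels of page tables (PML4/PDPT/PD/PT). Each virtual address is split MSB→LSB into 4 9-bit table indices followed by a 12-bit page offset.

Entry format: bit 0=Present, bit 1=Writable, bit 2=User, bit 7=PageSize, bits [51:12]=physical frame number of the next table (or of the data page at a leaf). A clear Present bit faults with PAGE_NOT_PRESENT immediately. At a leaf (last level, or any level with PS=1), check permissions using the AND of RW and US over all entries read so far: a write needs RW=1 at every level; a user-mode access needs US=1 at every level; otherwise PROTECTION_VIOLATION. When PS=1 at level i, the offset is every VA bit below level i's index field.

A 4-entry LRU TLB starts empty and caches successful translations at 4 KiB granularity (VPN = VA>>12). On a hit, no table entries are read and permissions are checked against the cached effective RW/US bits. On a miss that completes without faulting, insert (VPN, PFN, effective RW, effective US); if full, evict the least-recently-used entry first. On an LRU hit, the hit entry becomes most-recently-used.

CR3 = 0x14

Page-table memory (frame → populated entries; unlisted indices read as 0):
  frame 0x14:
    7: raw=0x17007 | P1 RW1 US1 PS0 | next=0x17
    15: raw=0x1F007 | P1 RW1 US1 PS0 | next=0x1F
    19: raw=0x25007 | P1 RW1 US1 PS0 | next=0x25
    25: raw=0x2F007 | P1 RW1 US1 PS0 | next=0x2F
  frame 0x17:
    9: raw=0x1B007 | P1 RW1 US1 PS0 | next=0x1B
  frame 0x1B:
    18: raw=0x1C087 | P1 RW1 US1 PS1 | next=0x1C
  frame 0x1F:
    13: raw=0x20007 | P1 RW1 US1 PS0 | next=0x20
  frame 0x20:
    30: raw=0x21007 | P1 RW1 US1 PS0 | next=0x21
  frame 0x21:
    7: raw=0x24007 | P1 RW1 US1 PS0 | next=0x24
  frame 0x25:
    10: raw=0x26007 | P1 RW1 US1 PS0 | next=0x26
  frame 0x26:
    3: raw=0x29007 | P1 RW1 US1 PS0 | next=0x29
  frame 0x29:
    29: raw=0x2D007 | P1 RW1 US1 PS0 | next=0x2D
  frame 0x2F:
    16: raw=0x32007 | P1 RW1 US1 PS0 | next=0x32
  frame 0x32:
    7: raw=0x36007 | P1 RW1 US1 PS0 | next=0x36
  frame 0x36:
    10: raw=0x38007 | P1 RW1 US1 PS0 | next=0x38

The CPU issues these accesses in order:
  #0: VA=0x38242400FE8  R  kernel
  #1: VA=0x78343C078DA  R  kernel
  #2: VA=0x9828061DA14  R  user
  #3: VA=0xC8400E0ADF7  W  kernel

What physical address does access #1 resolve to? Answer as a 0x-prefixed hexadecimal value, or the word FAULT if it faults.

Walk each access:
#0 VA=0x38242400FE8 (r,kernel):
  lvl0: tbl 0x14, slot 7 ⇒ 0x17007 (P1/RW1/US1/PS0)
  lvl1: tbl 0x17, slot 9 ⇒ 0x1B007 (P1/RW1/US1/PS0)
  lvl2: tbl 0x1B, slot 18 ⇒ 0x1C087 (P1/RW1/US1/PS1)
  ⇒ phys 0x1CFE8 (huge @L2)  [3 reads]
#1 VA=0x78343C078DA (r,kernel):
  lvl0: tbl 0x14, slot 15 ⇒ 0x1F007 (P1/RW1/US1/PS0)
  lvl1: tbl 0x1F, slot 13 ⇒ 0x20007 (P1/RW1/US1/PS0)
  lvl2: tbl 0x20, slot 30 ⇒ 0x21007 (P1/RW1/US1/PS0)
  lvl3: tbl 0x21, slot 7 ⇒ 0x24007 (P1/RW1/US1/PS0)
  ⇒ phys 0x248DA  [4 reads]
#2 VA=0x9828061DA14 (r,user):
  lvl0: tbl 0x14, slot 19 ⇒ 0x25007 (P1/RW1/US1/PS0)
  lvl1: tbl 0x25, slot 10 ⇒ 0x26007 (P1/RW1/US1/PS0)
  lvl2: tbl 0x26, slot 3 ⇒ 0x29007 (P1/RW1/US1/PS0)
  lvl3: tbl 0x29, slot 29 ⇒ 0x2D007 (P1/RW1/US1/PS0)
  ⇒ phys 0x2DA14  [4 reads]
#3 VA=0xC8400E0ADF7 (w,kernel):
  lvl0: tbl 0x14, slot 25 ⇒ 0x2F007 (P1/RW1/US1/PS0)
  lvl1: tbl 0x2F, slot 16 ⇒ 0x32007 (P1/RW1/US1/PS0)
  lvl2: tbl 0x32, slot 7 ⇒ 0x36007 (P1/RW1/US1/PS0)
  lvl3: tbl 0x36, slot 10 ⇒ 0x38007 (P1/RW1/US1/PS0)
  ⇒ phys 0x38DF7  [4 reads]

Access #1 PA: 0x248DA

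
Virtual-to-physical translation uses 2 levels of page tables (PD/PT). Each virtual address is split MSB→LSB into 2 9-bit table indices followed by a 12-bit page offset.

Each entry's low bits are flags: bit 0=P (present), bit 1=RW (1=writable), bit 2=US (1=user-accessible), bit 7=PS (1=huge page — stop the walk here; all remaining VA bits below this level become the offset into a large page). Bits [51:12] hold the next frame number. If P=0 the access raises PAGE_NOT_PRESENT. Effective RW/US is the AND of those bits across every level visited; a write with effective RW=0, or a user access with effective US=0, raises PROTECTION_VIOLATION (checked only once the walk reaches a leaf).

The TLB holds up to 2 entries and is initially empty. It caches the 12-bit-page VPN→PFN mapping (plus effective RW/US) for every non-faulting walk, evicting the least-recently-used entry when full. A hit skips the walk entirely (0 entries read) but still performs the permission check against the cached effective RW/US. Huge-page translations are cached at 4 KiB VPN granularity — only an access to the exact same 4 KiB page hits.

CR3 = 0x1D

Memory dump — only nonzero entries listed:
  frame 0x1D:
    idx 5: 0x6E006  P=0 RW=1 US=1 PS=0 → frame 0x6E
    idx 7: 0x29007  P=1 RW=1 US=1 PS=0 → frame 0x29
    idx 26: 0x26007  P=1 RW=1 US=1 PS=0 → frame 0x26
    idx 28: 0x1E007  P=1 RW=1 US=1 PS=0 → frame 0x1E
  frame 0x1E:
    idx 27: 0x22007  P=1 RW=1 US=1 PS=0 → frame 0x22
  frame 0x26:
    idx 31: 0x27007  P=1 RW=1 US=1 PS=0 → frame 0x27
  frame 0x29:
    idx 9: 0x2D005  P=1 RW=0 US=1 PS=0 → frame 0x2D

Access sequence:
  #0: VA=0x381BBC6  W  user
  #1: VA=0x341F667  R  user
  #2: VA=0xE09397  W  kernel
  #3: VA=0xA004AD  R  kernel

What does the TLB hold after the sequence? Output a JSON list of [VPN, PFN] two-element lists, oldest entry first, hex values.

Per-access translation:
#0 VA=0x381BBC6 (w,user):
  [0] read 0x1D idx=28: raw=0x1E007 flags P=1 W=1 U=1 S=0
  [1] read 0x1E idx=27: raw=0x22007 flags P=1 W=1 U=1 S=0
  ✓ 0x22BC6  — 2 lookups
#1 VA=0x341F667 (r,user):
  [0] read 0x1D idx=26: raw=0x26007 flags P=1 W=1 U=1 S=0
  [1] read 0x26 idx=31: raw=0x27007 flags P=1 W=1 U=1 S=0
  ✓ 0x27667  — 2 lookups
#2 VA=0xE09397 (w,kernel):
  [0] read 0x1D idx=7: raw=0x29007 flags P=1 W=1 U=1 S=0
  [1] read 0x29 idx=9: raw=0x2D005 flags P=1 W=0 U=1 S=0
  ✗ PROTECTION_VIOLATION  [2 reads]
#3 VA=0xA004AD (r,kernel):
  [0] read 0x1D idx=5: raw=0x6E006 flags P=0 W=1 U=1 S=0
  ✗ PAGE_NOT_PRESENT  [1 reads]

TLB: [["0x381B", "0x22"], ["0x341F", "0x27"]]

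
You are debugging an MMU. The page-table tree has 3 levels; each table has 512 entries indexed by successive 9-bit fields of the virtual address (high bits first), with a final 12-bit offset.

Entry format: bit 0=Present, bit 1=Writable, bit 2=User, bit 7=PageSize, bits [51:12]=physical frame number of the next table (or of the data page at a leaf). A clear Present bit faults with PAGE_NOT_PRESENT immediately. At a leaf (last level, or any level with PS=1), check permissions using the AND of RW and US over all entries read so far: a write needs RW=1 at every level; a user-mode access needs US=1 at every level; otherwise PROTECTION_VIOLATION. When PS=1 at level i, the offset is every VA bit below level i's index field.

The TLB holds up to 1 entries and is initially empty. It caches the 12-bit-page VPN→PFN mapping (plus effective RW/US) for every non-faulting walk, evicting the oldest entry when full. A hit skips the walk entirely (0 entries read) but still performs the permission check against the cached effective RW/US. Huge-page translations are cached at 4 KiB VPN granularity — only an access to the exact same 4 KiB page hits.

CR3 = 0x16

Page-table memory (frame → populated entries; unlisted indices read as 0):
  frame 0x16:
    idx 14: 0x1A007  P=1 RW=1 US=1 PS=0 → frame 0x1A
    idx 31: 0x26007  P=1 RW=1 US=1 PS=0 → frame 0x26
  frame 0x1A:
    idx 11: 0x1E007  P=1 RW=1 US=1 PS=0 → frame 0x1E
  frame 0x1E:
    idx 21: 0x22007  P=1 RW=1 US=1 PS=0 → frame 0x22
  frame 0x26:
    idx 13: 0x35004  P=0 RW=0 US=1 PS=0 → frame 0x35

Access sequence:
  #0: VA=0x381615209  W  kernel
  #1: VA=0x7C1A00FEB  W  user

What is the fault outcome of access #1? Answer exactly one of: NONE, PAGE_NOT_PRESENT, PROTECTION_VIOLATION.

Per-access translation:
#0 VA=0x381615209 (w,kernel):
  lvl0: tbl 0x16, slot 14 ⇒ 0x1A007 (P1/RW1/US1/PS0)
  lvl1: tbl 0x1A, slot 11 ⇒ 0x1E007 (P1/RW1/US1/PS0)
  lvl2: tbl 0x1E, slot 21 ⇒ 0x22007 (P1/RW1/US1/PS0)
  ⇒ phys 0x22209  [3 reads]
#1 VA=0x7C1A00FEB (w,user):
  lvl0: tbl 0x16, slot 31 ⇒ 0x26007 (P1/RW1/US1/PS0)
  lvl1: tbl 0x26, slot 13 ⇒ 0x35004 (P0/RW0/US1/PS0)
  ⇒ fault: PAGE_NOT_PRESENT  — 2 lookups

Access #1 fault: PAGE_NOT_PRESENT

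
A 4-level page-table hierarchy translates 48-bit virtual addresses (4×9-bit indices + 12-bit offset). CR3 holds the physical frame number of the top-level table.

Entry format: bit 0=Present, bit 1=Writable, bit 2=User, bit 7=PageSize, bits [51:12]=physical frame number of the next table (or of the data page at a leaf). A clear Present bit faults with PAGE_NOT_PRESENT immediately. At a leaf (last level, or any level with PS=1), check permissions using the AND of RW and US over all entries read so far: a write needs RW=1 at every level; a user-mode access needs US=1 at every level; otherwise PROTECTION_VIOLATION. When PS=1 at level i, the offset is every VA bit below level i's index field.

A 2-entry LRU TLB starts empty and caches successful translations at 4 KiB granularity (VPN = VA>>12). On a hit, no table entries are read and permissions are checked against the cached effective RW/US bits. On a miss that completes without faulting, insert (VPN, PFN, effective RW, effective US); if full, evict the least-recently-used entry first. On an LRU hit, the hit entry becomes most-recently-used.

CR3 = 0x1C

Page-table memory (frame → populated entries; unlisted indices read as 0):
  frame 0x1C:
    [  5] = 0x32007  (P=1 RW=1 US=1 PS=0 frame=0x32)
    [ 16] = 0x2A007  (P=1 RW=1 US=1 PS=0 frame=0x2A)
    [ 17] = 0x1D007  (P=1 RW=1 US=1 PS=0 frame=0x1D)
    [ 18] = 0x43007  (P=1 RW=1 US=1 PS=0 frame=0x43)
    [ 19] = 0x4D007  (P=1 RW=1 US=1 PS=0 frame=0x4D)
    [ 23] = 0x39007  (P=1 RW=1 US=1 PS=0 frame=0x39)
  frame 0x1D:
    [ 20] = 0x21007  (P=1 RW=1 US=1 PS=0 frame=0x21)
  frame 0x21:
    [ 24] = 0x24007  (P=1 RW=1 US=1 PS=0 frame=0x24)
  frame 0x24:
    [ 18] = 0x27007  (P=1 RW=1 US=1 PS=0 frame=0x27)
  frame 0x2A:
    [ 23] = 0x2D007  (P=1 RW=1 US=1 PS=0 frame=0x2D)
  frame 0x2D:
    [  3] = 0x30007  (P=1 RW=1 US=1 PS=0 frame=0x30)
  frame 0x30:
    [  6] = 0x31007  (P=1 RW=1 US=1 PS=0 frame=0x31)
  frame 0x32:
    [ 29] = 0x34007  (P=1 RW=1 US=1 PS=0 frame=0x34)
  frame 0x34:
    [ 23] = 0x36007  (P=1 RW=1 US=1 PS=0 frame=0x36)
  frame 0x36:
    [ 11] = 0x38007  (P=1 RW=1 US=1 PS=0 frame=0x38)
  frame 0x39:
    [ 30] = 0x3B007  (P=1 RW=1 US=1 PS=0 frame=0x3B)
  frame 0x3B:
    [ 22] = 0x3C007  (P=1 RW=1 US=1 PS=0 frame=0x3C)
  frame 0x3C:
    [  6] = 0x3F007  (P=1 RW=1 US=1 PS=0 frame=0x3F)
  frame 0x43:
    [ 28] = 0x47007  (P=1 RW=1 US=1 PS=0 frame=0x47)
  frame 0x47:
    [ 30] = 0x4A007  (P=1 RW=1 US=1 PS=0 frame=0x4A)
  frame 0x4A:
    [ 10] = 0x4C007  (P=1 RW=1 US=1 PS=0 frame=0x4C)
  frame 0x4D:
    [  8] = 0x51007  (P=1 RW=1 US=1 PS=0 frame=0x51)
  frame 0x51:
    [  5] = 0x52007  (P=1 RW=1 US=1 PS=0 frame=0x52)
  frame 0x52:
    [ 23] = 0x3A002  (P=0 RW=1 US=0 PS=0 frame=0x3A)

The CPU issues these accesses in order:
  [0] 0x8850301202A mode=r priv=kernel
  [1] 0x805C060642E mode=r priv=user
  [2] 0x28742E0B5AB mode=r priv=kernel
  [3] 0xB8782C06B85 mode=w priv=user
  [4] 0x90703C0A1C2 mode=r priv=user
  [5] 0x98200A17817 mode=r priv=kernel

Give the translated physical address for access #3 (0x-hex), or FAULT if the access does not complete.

Per-access translation:
#0 VA=0x8850301202A (r,kernel):
  lvl0: tbl 0x1C, slot 17 ⇒ 0x1D007 (P1/RW1/US1/PS0)
  lvl1: tbl 0x1D, slot 20 ⇒ 0x21007 (P1/RW1/US1/PS0)
  lvl2: tbl 0x21, slot 24 ⇒ 0x24007 (P1/RW1/US1/PS0)
  lvl3: tbl 0x24, slot 18 ⇒ 0x27007 (P1/RW1/US1/PS0)
  ✓ 0x2702A  — 4 lookups
#1 VA=0x805C060642E (r,user):
  lvl0: tbl 0x1C, slot 16 ⇒ 0x2A007 (P1/RW1/US1/PS0)
  lvl1: tbl 0x2A, slot 23 ⇒ 0x2D007 (P1/RW1/US1/PS0)
  lvl2: tbl 0x2D, slot 3 ⇒ 0x30007 (P1/RW1/US1/PS0)
  lvl3: tbl 0x30, slot 6 ⇒ 0x31007 (P1/RW1/US1/PS0)
  ✓ 0x3142E  — 4 lookups
#2 VA=0x28742E0B5AB (r,kernel):
  lvl0: tbl 0x1C, slot 5 ⇒ 0x32007 (P1/RW1/US1/PS0)
  lvl1: tbl 0x32, slot 29 ⇒ 0x34007 (P1/RW1/US1/PS0)
  lvl2: tbl 0x34, slot 23 ⇒ 0x36007 (P1/RW1/US1/PS0)
  lvl3: tbl 0x36, slot 11 ⇒ 0x38007 (P1/RW1/US1/PS0)
  ✓ 0x385AB  — 4 lookups
#3 VA=0xB8782C06B85 (w,user):
  lvl0: tbl 0x1C, slot 23 ⇒ 0x39007 (P1/RW1/US1/PS0)
  lvl1: tbl 0x39, slot 30 ⇒ 0x3B007 (P1/RW1/US1/PS0)
  lvl2: tbl 0x3B, slot 22 ⇒ 0x3C007 (P1/RW1/US1/PS0)
  lvl3: tbl 0x3C, slot 6 ⇒ 0x3F007 (P1/RW1/US1/PS0)
  ✓ 0x3FB85  — 4 lookups
#4 VA=0x90703C0A1C2 (r,user):
  lvl0: tbl 0x1C, slot 18 ⇒ 0x43007 (P1/RW1/US1/PS0)
  lvl1: tbl 0x43, slot 28 ⇒ 0x47007 (P1/RW1/US1/PS0)
  lvl2: tbl 0x47, slot 30 ⇒ 0x4A007 (P1/RW1/US1/PS0)
  lvl3: tbl 0x4A, slot 10 ⇒ 0x4C007 (P1/RW1/US1/PS0)
  ✓ 0x4C1C2  — 4 lookups
#5 VA=0x98200A17817 (r,kernel):
  lvl0: tbl 0x1C, slot 19 ⇒ 0x4D007 (P1/RW1/US1/PS0)
  lvl1: tbl 0x4D, slot 8 ⇒ 0x51007 (P1/RW1/US1/PS0)
  lvl2: tbl 0x51, slot 5 ⇒ 0x52007 (P1/RW1/US1/PS0)
  lvl3: tbl 0x52, slot 23 ⇒ 0x3A002 (P0/RW1/US0/PS0)
  ⇒ fault: PAGE_NOT_PRESENT  — 4 lookups

Access #3 PA: 0x3FB85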